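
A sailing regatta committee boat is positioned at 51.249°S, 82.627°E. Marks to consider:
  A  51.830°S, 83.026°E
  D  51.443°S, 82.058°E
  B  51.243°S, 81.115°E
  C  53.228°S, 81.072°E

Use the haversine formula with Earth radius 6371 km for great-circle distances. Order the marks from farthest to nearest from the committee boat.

Distance from the committee boat at 51.249°S, 82.627°E to each:
C 53.228°S, 81.072°E: 244.2 km
B 51.243°S, 81.115°E: 105.2 km
A 51.830°S, 83.026°E: 70.3 km
D 51.443°S, 82.058°E: 45.0 km

C, B, A, D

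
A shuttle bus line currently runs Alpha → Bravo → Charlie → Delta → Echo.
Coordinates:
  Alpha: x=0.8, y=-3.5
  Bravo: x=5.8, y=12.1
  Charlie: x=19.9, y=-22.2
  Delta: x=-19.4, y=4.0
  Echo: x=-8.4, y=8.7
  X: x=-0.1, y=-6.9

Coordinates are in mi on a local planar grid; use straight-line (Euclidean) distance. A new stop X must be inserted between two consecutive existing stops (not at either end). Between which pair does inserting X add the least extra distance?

between Charlie and Delta

Added distance for inserting X between each consecutive pair:
Alpha–Bravo: 7.0 mi
Bravo–Charlie: 8.0 mi
Charlie–Delta: 0.1 mi
Delta–Echo: 27.9 mi
Smallest added distance is 0.1 mi, inserting between Charlie and Delta.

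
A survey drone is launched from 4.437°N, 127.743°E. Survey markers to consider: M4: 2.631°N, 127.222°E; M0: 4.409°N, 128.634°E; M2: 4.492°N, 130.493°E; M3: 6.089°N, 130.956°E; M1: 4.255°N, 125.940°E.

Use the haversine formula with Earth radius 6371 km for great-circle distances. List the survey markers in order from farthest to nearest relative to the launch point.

Computing each great-circle distance from 4.437°N, 127.743°E:
M3 6.089°N, 130.956°E: 400.4 km
M2 4.492°N, 130.493°E: 304.9 km
M4 2.631°N, 127.222°E: 209.0 km
M1 4.255°N, 125.940°E: 200.9 km
M0 4.409°N, 128.634°E: 98.8 km

M3, M2, M4, M1, M0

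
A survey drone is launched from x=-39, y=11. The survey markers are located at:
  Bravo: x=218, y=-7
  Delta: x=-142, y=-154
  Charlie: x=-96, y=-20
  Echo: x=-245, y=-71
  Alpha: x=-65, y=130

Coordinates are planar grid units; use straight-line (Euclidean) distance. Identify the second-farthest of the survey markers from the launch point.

Distance to each, sorted:
Bravo: 257.6
Echo: 221.7
Delta: 194.5
Alpha: 121.8
Charlie: 64.9
The second-farthest is Echo at 221.7.

Echo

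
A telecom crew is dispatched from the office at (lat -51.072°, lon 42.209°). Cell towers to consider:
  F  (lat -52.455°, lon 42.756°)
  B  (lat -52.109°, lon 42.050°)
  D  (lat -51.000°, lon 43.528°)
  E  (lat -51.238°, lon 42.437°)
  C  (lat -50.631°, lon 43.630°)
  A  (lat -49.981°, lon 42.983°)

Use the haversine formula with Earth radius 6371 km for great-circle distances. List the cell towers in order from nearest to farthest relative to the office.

Distance from the office at (lat -51.072°, lon 42.209°) to each:
E (lat -51.238°, lon 42.437°): 24.4 km
D (lat -51.000°, lon 43.528°): 92.6 km
C (lat -50.631°, lon 43.630°): 111.2 km
B (lat -52.109°, lon 42.050°): 115.8 km
A (lat -49.981°, lon 42.983°): 133.1 km
F (lat -52.455°, lon 42.756°): 158.3 km

E, D, C, B, A, F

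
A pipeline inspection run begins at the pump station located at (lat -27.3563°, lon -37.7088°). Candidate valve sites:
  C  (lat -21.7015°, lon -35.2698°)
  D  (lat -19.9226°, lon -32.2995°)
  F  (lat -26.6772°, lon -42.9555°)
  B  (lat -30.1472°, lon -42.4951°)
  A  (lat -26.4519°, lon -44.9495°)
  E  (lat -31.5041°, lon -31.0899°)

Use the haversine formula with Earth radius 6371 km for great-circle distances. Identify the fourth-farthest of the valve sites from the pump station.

Distance to each, sorted:
D: 993.1 km
E: 789.4 km
A: 724.9 km
C: 675.4 km
B: 560.3 km
F: 525.2 km
The fourth-farthest is C at 675.4 km.

C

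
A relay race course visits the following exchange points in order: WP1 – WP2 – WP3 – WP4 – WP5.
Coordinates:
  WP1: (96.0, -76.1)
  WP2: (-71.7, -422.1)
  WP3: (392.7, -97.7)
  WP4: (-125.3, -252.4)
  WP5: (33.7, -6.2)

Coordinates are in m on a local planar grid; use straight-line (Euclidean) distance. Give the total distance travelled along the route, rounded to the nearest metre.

Leg distances:
WP1→WP2: 384.5 m  (cumulative 384.5 m)
WP2→WP3: 566.5 m  (cumulative 951.0 m)
WP3→WP4: 540.6 m  (cumulative 1491.6 m)
WP4→WP5: 293.1 m  (cumulative 1784.7 m)
Total route length ≈ 1785 m.

1785 m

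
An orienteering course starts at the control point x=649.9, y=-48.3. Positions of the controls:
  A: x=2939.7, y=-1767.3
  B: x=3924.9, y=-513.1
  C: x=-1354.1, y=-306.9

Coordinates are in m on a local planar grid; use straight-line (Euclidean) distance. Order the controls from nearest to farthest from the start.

Distances from the start:
C x=-1354.1, y=-306.9: 2020.6 m
A x=2939.7, y=-1767.3: 2863.2 m
B x=3924.9, y=-513.1: 3307.8 m

C, A, B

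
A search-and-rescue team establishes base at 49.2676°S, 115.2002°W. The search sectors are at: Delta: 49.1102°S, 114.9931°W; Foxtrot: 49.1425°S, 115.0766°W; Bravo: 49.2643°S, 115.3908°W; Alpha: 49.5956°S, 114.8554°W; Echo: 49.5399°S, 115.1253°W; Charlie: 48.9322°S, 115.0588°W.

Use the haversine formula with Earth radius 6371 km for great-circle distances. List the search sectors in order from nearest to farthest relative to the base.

Bravo, Foxtrot, Delta, Echo, Charlie, Alpha

Distance from the base at 49.2676°S, 115.2002°W to each:
Bravo 49.2643°S, 115.3908°W: 13.8 km
Foxtrot 49.1425°S, 115.0766°W: 16.6 km
Delta 49.1102°S, 114.9931°W: 23.1 km
Echo 49.5399°S, 115.1253°W: 30.8 km
Charlie 48.9322°S, 115.0588°W: 38.7 km
Alpha 49.5956°S, 114.8554°W: 44.2 km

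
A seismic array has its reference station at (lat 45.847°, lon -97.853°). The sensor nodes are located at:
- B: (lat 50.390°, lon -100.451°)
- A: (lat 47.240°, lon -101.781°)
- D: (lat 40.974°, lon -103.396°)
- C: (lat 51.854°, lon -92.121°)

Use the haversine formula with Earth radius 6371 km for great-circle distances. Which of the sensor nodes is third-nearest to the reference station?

D

Distance to each, sorted:
A: 337.9 km
B: 540.6 km
D: 702.5 km
C: 788.1 km
The third-nearest is D at 702.5 km.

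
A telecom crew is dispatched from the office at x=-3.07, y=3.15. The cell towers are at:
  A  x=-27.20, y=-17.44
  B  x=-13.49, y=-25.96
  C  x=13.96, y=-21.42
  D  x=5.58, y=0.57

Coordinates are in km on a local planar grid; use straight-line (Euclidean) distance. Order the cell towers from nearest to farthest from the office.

Computing each straight-line distance from x=-3.07, y=3.15:
D x=5.58, y=0.57: 9.0 km
C x=13.96, y=-21.42: 29.9 km
B x=-13.49, y=-25.96: 30.9 km
A x=-27.20, y=-17.44: 31.7 km

D, C, B, A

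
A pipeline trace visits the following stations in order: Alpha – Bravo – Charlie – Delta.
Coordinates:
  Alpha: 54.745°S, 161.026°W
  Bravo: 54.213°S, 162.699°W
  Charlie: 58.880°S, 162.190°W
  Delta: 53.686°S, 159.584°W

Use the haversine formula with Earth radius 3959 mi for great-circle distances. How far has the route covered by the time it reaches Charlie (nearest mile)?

400 mi

Leg distances:
Alpha→Bravo: 76.6 mi  (cumulative 76.6 mi)
Bravo→Charlie: 323.1 mi  (cumulative 399.6 mi)
Cumulative distance at Charlie ≈ 400 mi.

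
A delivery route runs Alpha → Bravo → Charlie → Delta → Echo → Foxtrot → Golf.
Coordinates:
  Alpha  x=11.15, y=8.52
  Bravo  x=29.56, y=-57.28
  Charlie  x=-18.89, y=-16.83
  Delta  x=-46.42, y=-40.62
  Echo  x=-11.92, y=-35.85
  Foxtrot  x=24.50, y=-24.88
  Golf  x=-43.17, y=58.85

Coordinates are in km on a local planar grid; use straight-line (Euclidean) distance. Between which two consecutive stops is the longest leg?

Leg distances:
Alpha→Bravo: 68.3 km
Bravo→Charlie: 63.1 km
Charlie→Delta: 36.4 km
Delta→Echo: 34.8 km
Echo→Foxtrot: 38.0 km
Foxtrot→Golf: 107.7 km
The longest leg is Foxtrot–Golf at 107.7 km.

Foxtrot–Golf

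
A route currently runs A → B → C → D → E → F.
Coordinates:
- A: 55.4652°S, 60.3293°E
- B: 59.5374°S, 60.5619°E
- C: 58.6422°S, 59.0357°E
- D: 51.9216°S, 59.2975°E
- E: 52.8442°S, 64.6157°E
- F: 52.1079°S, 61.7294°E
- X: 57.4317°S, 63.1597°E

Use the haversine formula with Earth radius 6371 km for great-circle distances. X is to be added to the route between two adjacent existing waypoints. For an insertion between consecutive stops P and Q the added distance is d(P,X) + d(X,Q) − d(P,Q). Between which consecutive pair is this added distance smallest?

between A and B

Added distance for inserting X between each consecutive pair:
A–B: 104.9 km
B–C: 423.8 km
C–D: 190.9 km
D–E: 804.1 km
E–F: 905.5 km
Smallest added distance is 104.9 km, inserting between A and B.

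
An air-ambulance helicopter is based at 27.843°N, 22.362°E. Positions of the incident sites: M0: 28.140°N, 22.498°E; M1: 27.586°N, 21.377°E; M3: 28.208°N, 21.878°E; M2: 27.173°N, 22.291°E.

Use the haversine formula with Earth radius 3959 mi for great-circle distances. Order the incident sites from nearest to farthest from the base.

Computing each great-circle distance from 27.843°N, 22.362°E:
M0 28.140°N, 22.498°E: 22.1 mi
M3 28.208°N, 21.878°E: 38.8 mi
M2 27.173°N, 22.291°E: 46.5 mi
M1 27.586°N, 21.377°E: 62.8 mi

M0, M3, M2, M1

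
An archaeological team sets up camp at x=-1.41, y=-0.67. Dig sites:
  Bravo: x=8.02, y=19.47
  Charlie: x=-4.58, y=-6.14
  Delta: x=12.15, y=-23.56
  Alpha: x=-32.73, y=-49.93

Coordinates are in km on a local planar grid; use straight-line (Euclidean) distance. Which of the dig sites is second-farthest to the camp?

Delta

Distance to each, sorted:
Alpha: 58.4 km
Delta: 26.6 km
Bravo: 22.2 km
Charlie: 6.3 km
The second-farthest is Delta at 26.6 km.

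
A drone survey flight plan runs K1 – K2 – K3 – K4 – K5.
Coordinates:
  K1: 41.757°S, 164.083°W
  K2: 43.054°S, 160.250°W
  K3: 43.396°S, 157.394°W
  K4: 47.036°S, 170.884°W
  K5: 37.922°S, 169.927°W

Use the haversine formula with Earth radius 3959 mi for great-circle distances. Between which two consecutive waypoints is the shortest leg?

Leg distances:
K1→K2: 215.1 mi
K2→K3: 145.7 mi
K3→K4: 702.0 mi
K4→K5: 631.6 mi
The shortest leg is K2–K3 at 145.7 mi.

K2–K3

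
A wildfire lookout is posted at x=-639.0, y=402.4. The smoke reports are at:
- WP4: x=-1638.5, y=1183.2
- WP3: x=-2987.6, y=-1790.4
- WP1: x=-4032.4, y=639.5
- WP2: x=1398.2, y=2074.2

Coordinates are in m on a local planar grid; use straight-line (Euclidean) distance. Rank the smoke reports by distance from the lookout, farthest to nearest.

Computing each straight-line distance from x=-639.0, y=402.4:
WP1 x=-4032.4, y=639.5: 3401.7 m
WP3 x=-2987.6, y=-1790.4: 3213.1 m
WP2 x=1398.2, y=2074.2: 2635.4 m
WP4 x=-1638.5, y=1183.2: 1268.3 m

WP1, WP3, WP2, WP4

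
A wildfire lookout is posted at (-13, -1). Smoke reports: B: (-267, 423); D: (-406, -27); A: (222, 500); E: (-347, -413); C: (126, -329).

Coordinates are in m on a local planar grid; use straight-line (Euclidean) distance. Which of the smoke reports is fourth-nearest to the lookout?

E

Distances from the lookout ((-13, -1)):
C: 356.2 m
D: 393.9 m
B: 494.3 m
E: 530.4 m
A: 553.4 m
The fourth-nearest is E at 530.4 m.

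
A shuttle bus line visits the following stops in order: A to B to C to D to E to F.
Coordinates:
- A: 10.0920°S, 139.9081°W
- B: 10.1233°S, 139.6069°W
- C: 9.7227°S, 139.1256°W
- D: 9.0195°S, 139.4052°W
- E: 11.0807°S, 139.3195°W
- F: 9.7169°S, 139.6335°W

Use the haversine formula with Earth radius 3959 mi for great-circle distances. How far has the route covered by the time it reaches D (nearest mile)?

116 mi

Leg distances:
A→B: 20.6 mi  (cumulative 20.6 mi)
B→C: 42.9 mi  (cumulative 63.5 mi)
C→D: 52.2 mi  (cumulative 115.7 mi)
Cumulative distance at D ≈ 116 mi.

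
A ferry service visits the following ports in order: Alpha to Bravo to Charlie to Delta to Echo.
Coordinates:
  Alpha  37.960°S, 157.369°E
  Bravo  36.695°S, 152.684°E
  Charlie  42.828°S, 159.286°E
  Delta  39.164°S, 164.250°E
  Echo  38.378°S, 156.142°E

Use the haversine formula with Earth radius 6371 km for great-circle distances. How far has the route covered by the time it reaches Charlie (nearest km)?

Leg distances:
Alpha→Bravo: 437.4 km  (cumulative 437.4 km)
Bravo→Charlie: 884.6 km  (cumulative 1322.0 km)
Cumulative distance at Charlie ≈ 1322 km.

1322 km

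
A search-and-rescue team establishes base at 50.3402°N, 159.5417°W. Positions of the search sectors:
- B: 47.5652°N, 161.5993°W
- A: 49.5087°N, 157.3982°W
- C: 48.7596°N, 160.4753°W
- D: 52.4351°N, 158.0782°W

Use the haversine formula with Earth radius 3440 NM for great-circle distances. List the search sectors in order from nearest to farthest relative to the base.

A, C, D, B

Distances from the base:
A 49.5087°N, 157.3982°W: 96.7 NM
C 48.7596°N, 160.4753°W: 101.6 NM
D 52.4351°N, 158.0782°W: 137.2 NM
B 47.5652°N, 161.5993°W: 185.3 NM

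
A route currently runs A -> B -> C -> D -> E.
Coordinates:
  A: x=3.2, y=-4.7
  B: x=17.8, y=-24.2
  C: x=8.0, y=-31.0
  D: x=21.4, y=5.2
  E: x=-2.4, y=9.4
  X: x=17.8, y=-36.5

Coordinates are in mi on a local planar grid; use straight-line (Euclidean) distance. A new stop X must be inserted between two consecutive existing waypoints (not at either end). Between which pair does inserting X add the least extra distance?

between B and C

Added distance for inserting X between each consecutive pair:
A–B: 22.9 mi
B–C: 11.6 mi
C–D: 14.5 mi
D–E: 67.8 mi
Smallest added distance is 11.6 mi, inserting between B and C.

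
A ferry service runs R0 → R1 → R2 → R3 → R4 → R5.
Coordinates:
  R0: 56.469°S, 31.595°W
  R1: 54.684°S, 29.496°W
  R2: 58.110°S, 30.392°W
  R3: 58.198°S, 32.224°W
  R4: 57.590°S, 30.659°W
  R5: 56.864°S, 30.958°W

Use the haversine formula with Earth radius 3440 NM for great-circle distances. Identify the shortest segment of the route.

R4–R5

Leg distances:
R0→R1: 128.7 NM
R1→R2: 207.8 NM
R2→R3: 58.3 NM
R3→R4: 61.9 NM
R4→R5: 44.7 NM
The shortest leg is R4–R5 at 44.7 NM.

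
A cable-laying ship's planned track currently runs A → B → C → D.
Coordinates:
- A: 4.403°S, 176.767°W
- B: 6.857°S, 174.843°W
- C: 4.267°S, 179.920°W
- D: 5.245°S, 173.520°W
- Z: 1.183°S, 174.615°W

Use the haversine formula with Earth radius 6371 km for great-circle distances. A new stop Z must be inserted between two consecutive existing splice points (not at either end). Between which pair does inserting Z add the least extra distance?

Added distance for inserting Z between each consecutive pair:
A–B: 715.8 km
B–C: 681.8 km
C–D: 432.0 km
Smallest added distance is 432.0 km, inserting between C and D.

between C and D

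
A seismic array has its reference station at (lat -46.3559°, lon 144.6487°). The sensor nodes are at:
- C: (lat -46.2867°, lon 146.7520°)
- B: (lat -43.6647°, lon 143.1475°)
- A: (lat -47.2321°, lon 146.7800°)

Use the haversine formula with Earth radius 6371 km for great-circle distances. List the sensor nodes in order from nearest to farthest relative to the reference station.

C, A, B

Distance from the reference station at (lat -46.3559°, lon 144.6487°) to each:
C (lat -46.2867°, lon 146.7520°): 161.7 km
A (lat -47.2321°, lon 146.7800°): 189.2 km
B (lat -43.6647°, lon 143.1475°): 321.7 km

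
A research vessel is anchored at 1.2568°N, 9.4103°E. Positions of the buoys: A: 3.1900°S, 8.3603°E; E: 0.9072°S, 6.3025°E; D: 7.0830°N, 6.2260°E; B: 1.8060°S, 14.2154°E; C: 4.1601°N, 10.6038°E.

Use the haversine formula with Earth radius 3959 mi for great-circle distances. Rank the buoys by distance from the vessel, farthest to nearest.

Computing each great-circle distance from 1.2568°N, 9.4103°E:
D 7.0830°N, 6.2260°E: 458.5 mi
B 1.8060°S, 14.2154°E: 393.7 mi
A 3.1900°S, 8.3603°E: 315.7 mi
E 0.9072°S, 6.3025°E: 261.7 mi
C 4.1601°N, 10.6038°E: 216.9 mi

D, B, A, E, C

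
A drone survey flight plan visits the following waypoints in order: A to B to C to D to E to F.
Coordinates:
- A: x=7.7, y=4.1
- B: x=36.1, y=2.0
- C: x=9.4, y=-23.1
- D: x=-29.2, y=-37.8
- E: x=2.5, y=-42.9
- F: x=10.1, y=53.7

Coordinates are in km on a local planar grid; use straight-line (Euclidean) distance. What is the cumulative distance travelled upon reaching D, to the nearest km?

Leg distances:
A→B: 28.5 km  (cumulative 28.5 km)
B→C: 36.6 km  (cumulative 65.1 km)
C→D: 41.3 km  (cumulative 106.4 km)
Cumulative distance at D ≈ 106 km.

106 km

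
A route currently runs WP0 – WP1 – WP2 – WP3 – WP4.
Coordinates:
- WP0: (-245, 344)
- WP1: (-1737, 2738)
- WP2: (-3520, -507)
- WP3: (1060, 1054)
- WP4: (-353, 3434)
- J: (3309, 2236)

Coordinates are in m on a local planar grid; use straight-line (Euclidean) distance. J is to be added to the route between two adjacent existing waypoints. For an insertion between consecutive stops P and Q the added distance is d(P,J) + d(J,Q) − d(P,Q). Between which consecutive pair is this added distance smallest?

Added distance for inserting J between each consecutive pair:
WP0–WP1: 6276.3 m
WP1–WP2: 8727.6 m
WP2–WP3: 5061.3 m
WP3–WP4: 3625.8 m
Smallest added distance is 3625.8 m, inserting between WP3 and WP4.

between WP3 and WP4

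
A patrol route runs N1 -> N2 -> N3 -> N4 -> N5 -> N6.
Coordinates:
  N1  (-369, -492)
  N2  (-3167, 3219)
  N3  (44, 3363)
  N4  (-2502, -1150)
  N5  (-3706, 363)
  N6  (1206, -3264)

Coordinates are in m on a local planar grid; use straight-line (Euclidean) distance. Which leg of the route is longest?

N5–N6

Leg distances:
N1→N2: 4647.6 m
N2→N3: 3214.2 m
N3→N4: 5181.6 m
N4→N5: 1933.6 m
N5→N6: 6106.0 m
The longest leg is N5–N6 at 6106.0 m.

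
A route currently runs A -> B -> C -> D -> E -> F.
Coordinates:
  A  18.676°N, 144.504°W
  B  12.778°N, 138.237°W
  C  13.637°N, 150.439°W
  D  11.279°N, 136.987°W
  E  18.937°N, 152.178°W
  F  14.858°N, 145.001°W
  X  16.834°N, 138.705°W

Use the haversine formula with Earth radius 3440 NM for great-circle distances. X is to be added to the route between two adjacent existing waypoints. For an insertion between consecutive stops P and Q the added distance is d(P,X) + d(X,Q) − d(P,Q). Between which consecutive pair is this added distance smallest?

Added distance for inserting X between each consecutive pair:
A–B: 88.2 NM
B–C: 236.2 NM
C–D: 253.2 NM
D–E: 135.6 NM
E–F: 682.9 NM
Smallest added distance is 88.2 NM, inserting between A and B.

between A and B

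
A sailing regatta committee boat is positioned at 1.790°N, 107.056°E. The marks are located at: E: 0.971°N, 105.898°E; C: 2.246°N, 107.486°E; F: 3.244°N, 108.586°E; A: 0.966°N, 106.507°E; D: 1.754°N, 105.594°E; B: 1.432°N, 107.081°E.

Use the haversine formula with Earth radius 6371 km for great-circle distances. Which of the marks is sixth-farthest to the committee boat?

B

Distance to each, sorted:
F: 234.6 km
D: 162.5 km
E: 157.7 km
A: 110.1 km
C: 69.7 km
B: 39.9 km
The sixth-farthest is B at 39.9 km.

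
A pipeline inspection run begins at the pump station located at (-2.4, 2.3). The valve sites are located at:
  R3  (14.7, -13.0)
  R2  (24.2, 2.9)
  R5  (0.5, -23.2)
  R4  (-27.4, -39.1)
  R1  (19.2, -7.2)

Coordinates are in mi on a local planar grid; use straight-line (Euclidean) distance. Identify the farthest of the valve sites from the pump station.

R4

Distance to each, sorted:
R4: 48.4 mi
R2: 26.6 mi
R5: 25.7 mi
R1: 23.6 mi
R3: 22.9 mi
The farthest is R4 at 48.4 mi.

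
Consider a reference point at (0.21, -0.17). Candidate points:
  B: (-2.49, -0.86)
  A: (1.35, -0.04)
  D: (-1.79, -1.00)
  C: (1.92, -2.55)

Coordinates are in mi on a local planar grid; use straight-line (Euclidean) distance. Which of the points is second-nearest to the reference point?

Distances from the reference point ((0.21, -0.17)):
A: 1.1 mi
D: 2.2 mi
B: 2.8 mi
C: 2.9 mi
The second-nearest is D at 2.2 mi.

D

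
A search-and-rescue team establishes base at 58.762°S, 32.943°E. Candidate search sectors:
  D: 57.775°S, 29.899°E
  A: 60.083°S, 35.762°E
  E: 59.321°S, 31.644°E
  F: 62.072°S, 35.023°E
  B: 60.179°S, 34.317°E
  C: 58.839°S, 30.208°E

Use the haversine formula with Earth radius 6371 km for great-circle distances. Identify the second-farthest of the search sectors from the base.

Distances from the base (58.762°S, 32.943°E):
F: 385.3 km
A: 216.8 km
D: 209.1 km
B: 175.6 km
C: 157.8 km
E: 96.9 km
The second-farthest is A at 216.8 km.

A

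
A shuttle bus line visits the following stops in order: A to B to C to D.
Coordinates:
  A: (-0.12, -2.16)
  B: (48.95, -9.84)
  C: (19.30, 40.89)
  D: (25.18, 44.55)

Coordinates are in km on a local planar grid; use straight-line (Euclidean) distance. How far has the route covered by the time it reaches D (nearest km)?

Leg distances:
A→B: 49.7 km  (cumulative 49.7 km)
B→C: 58.8 km  (cumulative 108.4 km)
C→D: 6.9 km  (cumulative 115.4 km)
Cumulative distance at D ≈ 115 km.

115 km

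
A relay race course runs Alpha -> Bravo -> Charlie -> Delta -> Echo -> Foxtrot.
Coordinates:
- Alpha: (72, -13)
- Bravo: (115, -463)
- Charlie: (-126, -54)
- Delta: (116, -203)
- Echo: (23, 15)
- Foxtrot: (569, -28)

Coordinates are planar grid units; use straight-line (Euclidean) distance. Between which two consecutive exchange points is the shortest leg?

Leg distances:
Alpha→Bravo: 452.0
Bravo→Charlie: 474.7
Charlie→Delta: 284.2
Delta→Echo: 237.0
Echo→Foxtrot: 547.7
The shortest leg is Delta–Echo at 237.0.

Delta–Echo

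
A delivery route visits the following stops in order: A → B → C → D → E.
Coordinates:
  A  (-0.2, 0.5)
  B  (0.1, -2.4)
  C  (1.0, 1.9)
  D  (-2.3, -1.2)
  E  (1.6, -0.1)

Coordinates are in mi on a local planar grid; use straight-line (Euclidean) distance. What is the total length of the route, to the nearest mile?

Leg distances:
A→B: 2.9 mi  (cumulative 2.9 mi)
B→C: 4.4 mi  (cumulative 7.3 mi)
C→D: 4.5 mi  (cumulative 11.8 mi)
D→E: 4.1 mi  (cumulative 15.9 mi)
Total route length ≈ 16 mi.

16 mi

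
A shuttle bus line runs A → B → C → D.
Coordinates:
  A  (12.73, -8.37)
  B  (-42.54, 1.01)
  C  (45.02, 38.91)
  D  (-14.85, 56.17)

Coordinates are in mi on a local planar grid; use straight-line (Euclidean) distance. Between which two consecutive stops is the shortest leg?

A–B

Leg distances:
A→B: 56.1 mi
B→C: 95.4 mi
C→D: 62.3 mi
The shortest leg is A–B at 56.1 mi.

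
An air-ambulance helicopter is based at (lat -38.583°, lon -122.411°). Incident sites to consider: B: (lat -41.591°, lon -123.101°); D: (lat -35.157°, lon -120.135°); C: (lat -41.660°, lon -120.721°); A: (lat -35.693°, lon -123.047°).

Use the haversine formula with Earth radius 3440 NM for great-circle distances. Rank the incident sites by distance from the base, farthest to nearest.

Distance from the base at (lat -38.583°, lon -122.411°) to each:
D (lat -35.157°, lon -120.135°): 232.9 NM
C (lat -41.660°, lon -120.721°): 200.4 NM
B (lat -41.591°, lon -123.101°): 183.4 NM
A (lat -35.693°, lon -123.047°): 176.2 NM

D, C, B, A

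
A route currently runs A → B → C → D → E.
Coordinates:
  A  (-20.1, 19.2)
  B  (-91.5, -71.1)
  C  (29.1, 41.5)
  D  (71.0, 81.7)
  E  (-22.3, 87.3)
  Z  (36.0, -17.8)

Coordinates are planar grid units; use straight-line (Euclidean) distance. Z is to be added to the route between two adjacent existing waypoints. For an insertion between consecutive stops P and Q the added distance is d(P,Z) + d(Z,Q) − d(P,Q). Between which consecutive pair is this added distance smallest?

Added distance for inserting Z between each consecutive pair:
A–B: 90.3
B–C: 32.9
C–D: 107.1
D–E: 132.2
Smallest added distance is 32.9, inserting between B and C.

between B and C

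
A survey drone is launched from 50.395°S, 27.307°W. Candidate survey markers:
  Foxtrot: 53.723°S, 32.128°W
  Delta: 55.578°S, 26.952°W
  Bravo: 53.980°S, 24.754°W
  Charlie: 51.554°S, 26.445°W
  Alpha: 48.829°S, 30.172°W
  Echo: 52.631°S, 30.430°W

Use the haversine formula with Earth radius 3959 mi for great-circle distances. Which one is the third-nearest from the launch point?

Distance to each, sorted:
Charlie: 88.4 mi
Alpha: 167.8 mi
Echo: 204.7 mi
Bravo: 270.3 mi
Foxtrot: 307.8 mi
Delta: 358.4 mi
The third-nearest is Echo at 204.7 mi.

Echo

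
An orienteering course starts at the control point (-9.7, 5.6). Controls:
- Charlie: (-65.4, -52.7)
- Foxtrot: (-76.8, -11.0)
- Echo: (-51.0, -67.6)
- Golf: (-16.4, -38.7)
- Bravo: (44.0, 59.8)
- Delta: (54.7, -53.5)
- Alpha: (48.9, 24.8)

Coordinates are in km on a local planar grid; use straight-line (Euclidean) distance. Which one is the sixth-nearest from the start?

Distance to each, sorted:
Golf: 44.8 km
Alpha: 61.7 km
Foxtrot: 69.1 km
Bravo: 76.3 km
Charlie: 80.6 km
Echo: 84.0 km
Delta: 87.4 km
The sixth-nearest is Echo at 84.0 km.

Echo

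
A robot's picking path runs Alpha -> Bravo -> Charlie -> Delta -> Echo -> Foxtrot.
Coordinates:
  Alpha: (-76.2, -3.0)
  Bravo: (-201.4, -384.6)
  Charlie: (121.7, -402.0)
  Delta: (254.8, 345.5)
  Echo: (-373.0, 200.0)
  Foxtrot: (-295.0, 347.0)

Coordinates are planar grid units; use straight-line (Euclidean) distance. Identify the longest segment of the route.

Leg distances:
Alpha→Bravo: 401.6
Bravo→Charlie: 323.6
Charlie→Delta: 759.3
Delta→Echo: 644.4
Echo→Foxtrot: 166.4
The longest leg is Charlie–Delta at 759.3.

Charlie–Delta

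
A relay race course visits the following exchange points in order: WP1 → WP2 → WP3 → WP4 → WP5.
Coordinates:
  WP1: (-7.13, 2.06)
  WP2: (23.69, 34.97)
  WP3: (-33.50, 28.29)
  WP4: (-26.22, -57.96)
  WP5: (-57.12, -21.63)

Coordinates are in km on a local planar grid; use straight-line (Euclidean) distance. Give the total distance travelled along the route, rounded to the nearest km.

Leg distances:
WP1→WP2: 45.1 km  (cumulative 45.1 km)
WP2→WP3: 57.6 km  (cumulative 102.7 km)
WP3→WP4: 86.6 km  (cumulative 189.2 km)
WP4→WP5: 47.7 km  (cumulative 236.9 km)
Total route length ≈ 237 km.

237 km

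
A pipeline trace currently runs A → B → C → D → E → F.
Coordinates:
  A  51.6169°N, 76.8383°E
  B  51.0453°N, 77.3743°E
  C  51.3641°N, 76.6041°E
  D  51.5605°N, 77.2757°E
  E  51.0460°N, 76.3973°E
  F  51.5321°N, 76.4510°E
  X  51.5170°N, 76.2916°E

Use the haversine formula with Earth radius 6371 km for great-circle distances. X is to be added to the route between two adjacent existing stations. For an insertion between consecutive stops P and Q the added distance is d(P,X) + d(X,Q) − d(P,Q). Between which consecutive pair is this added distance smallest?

between E and F

Added distance for inserting X between each consecutive pair:
A–B: 57.5 km
B–C: 55.0 km
C–D: 44.4 km
D–E: 37.4 km
E–F: 9.9 km
Smallest added distance is 9.9 km, inserting between E and F.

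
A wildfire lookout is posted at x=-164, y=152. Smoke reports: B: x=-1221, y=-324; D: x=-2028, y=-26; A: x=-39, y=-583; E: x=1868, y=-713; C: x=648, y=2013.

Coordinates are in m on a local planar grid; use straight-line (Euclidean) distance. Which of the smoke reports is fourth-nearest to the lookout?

Distance to each, sorted:
A: 745.6 m
B: 1159.2 m
D: 1872.5 m
C: 2030.4 m
E: 2208.4 m
The fourth-nearest is C at 2030.4 m.

C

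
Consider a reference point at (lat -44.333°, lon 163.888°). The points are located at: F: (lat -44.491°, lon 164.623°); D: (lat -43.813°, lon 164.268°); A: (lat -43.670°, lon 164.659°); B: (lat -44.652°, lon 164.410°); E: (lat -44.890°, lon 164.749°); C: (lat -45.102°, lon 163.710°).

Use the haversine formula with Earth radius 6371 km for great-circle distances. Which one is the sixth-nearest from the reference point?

Distance to each, sorted:
B: 54.5 km
F: 61.0 km
D: 65.3 km
C: 86.7 km
E: 92.1 km
A: 96.1 km
The sixth-nearest is A at 96.1 km.

A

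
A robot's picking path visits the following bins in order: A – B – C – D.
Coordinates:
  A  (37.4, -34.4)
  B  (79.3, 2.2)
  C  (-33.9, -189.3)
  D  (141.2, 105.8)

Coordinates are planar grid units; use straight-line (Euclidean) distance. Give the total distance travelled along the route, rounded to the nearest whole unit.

621

Leg distances:
A→B: 55.6  (cumulative 55.6)
B→C: 222.5  (cumulative 278.1)
C→D: 343.1  (cumulative 621.2)
Total route length ≈ 621.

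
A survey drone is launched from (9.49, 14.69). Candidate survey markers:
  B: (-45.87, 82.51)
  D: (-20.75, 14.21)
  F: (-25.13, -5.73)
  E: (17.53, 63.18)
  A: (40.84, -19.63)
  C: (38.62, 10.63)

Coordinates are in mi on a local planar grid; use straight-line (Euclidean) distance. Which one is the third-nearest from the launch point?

Distance to each, sorted:
C: 29.4 mi
D: 30.2 mi
F: 40.2 mi
A: 46.5 mi
E: 49.2 mi
B: 87.5 mi
The third-nearest is F at 40.2 mi.

F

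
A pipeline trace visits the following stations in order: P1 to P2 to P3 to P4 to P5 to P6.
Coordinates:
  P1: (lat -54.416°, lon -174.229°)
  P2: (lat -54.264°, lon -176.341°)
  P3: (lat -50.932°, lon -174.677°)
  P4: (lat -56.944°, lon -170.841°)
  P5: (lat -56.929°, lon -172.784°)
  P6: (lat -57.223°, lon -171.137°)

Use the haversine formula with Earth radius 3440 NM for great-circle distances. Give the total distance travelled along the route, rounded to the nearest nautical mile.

Leg distances:
P1→P2: 74.5 NM  (cumulative 74.5 NM)
P2→P3: 209.0 NM  (cumulative 283.5 NM)
P3→P4: 385.4 NM  (cumulative 668.9 NM)
P4→P5: 63.6 NM  (cumulative 732.6 NM)
P5→P6: 56.6 NM  (cumulative 789.2 NM)
Total route length ≈ 789 NM.

789 NM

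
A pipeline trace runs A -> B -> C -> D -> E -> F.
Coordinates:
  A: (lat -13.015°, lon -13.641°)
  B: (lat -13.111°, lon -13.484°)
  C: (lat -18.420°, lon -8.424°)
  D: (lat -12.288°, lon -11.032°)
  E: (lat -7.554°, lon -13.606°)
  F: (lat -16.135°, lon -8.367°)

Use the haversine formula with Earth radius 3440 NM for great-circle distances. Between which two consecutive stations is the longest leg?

Leg distances:
A→B: 10.8 NM
B→C: 432.4 NM
C→D: 397.9 NM
D→E: 322.4 NM
E→F: 600.0 NM
The longest leg is E–F at 600.0 NM.

E–F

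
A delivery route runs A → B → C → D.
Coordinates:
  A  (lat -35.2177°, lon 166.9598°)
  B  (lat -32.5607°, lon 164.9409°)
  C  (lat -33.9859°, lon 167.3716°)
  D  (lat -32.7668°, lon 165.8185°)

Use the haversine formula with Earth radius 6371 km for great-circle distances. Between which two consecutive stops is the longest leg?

A–B

Leg distances:
A→B: 349.3 km
B→C: 276.0 km
C→D: 197.9 km
The longest leg is A–B at 349.3 km.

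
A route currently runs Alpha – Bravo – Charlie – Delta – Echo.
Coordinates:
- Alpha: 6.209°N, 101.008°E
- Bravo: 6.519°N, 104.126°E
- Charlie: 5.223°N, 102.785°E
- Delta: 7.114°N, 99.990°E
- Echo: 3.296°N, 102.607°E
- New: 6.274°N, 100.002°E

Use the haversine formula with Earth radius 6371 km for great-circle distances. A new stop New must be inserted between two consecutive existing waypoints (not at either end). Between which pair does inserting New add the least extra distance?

Added distance for inserting New between each consecutive pair:
Alpha–Bravo: 221.7 km
Bravo–Charlie: 579.0 km
Charlie–Delta: 49.0 km
Delta–Echo: 18.7 km
Smallest added distance is 18.7 km, inserting between Delta and Echo.

between Delta and Echo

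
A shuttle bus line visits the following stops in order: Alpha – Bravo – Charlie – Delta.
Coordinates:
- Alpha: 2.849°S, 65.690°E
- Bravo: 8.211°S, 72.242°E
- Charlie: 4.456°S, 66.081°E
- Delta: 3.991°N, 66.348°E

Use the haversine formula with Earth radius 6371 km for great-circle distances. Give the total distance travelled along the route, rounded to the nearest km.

2677 km

Leg distances:
Alpha→Bravo: 938.6 km  (cumulative 938.6 km)
Bravo→Charlie: 798.6 km  (cumulative 1737.2 km)
Charlie→Delta: 939.7 km  (cumulative 2676.9 km)
Total route length ≈ 2677 km.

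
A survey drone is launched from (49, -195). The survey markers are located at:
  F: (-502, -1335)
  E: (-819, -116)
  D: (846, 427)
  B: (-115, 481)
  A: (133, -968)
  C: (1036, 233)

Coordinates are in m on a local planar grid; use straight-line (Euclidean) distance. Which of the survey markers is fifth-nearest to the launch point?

C

Distances from the launch point ((49, -195)):
B: 695.6 m
A: 777.6 m
E: 871.6 m
D: 1011.0 m
C: 1075.8 m
F: 1266.2 m
The fifth-nearest is C at 1075.8 m.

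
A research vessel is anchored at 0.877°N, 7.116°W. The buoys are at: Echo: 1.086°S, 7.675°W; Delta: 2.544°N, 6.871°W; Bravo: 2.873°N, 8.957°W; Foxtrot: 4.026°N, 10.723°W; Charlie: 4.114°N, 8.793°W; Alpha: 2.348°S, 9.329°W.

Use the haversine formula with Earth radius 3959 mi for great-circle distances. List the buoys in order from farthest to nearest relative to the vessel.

Distance from the vessel at 0.877°N, 7.116°W to each:
Foxtrot 4.026°N, 10.723°W: 330.7 mi
Alpha 2.348°S, 9.329°W: 270.2 mi
Charlie 4.114°N, 8.793°W: 251.8 mi
Bravo 2.873°N, 8.957°W: 187.6 mi
Echo 1.086°S, 7.675°W: 141.0 mi
Delta 2.544°N, 6.871°W: 116.4 mi

Foxtrot, Alpha, Charlie, Bravo, Echo, Delta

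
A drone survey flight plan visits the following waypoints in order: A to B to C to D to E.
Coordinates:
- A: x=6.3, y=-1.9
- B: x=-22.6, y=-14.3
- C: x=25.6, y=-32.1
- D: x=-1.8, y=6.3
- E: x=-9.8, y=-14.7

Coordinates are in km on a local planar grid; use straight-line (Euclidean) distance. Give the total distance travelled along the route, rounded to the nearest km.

Leg distances:
A→B: 31.4 km  (cumulative 31.4 km)
B→C: 51.4 km  (cumulative 82.8 km)
C→D: 47.2 km  (cumulative 130.0 km)
D→E: 22.5 km  (cumulative 152.5 km)
Total route length ≈ 152 km.

152 km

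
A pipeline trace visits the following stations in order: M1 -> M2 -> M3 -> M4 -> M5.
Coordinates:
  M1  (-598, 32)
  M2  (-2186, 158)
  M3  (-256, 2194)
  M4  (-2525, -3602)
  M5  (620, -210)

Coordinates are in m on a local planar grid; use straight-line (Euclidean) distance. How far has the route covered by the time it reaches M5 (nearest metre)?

15248 m

Leg distances:
M1→M2: 1593.0 m  (cumulative 1593.0 m)
M2→M3: 2805.4 m  (cumulative 4398.4 m)
M3→M4: 6224.3 m  (cumulative 10622.7 m)
M4→M5: 4625.7 m  (cumulative 15248.3 m)
Cumulative distance at M5 ≈ 15248 m.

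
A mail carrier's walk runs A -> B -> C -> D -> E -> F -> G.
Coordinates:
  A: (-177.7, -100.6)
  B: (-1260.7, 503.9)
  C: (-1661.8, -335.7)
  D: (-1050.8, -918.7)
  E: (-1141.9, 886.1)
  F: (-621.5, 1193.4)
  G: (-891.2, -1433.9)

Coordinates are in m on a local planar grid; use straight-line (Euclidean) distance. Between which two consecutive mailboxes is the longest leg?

Leg distances:
A→B: 1240.3 m
B→C: 930.5 m
C→D: 844.5 m
D→E: 1807.1 m
E→F: 604.4 m
F→G: 2641.1 m
The longest leg is F–G at 2641.1 m.

F–G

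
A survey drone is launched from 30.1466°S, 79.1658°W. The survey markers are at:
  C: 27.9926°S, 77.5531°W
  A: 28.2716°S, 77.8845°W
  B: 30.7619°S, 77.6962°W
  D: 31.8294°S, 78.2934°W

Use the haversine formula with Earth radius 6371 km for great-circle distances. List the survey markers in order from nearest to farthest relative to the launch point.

Distance from the launch point at 30.1466°S, 79.1658°W to each:
B 30.7619°S, 77.6962°W: 156.6 km
D 31.8294°S, 78.2934°W: 204.8 km
A 28.2716°S, 77.8845°W: 242.8 km
C 27.9926°S, 77.5531°W: 286.2 km

B, D, A, C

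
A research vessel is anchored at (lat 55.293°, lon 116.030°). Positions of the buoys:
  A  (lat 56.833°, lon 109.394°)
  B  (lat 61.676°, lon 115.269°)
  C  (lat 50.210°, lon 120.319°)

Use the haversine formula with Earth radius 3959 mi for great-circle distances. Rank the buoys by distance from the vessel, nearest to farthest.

Distances from the vessel:
A (lat 56.833°, lon 109.394°): 277.1 mi
C (lat 50.210°, lon 120.319°): 394.2 mi
B (lat 61.676°, lon 115.269°): 441.9 mi

A, C, B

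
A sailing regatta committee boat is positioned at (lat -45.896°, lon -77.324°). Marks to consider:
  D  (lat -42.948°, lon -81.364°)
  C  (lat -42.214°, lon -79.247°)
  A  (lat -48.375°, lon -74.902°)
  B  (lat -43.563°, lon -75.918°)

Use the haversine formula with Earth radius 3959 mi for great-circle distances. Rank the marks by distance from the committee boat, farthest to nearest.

D, C, A, B

Distance from the committee boat at (lat -45.896°, lon -77.324°) to each:
D (lat -42.948°, lon -81.364°): 285.0 mi
C (lat -42.214°, lon -79.247°): 271.7 mi
A (lat -48.375°, lon -74.902°): 205.7 mi
B (lat -43.563°, lon -75.918°): 175.4 mi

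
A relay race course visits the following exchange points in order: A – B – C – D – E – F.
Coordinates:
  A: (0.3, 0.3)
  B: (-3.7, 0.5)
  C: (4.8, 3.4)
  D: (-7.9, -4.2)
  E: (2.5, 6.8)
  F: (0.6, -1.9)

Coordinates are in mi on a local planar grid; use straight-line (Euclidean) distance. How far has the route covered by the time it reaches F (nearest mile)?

52 mi

Leg distances:
A→B: 4.0 mi  (cumulative 4.0 mi)
B→C: 9.0 mi  (cumulative 13.0 mi)
C→D: 14.8 mi  (cumulative 27.8 mi)
D→E: 15.1 mi  (cumulative 42.9 mi)
E→F: 8.9 mi  (cumulative 51.8 mi)
Cumulative distance at F ≈ 52 mi.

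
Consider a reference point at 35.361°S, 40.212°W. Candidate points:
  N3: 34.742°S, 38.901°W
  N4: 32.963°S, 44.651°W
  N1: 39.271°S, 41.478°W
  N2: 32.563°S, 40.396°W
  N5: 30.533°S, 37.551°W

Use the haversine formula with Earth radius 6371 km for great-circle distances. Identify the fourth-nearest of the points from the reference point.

N4

Distance to each, sorted:
N3: 137.8 km
N2: 311.6 km
N1: 448.9 km
N4: 487.7 km
N5: 591.4 km
The fourth-nearest is N4 at 487.7 km.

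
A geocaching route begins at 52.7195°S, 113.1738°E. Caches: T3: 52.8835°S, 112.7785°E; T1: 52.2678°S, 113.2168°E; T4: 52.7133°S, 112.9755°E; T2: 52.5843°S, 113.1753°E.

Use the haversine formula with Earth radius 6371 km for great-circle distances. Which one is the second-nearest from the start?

T2

Distance to each, sorted:
T4: 13.4 km
T2: 15.0 km
T3: 32.2 km
T1: 50.3 km
The second-nearest is T2 at 15.0 km.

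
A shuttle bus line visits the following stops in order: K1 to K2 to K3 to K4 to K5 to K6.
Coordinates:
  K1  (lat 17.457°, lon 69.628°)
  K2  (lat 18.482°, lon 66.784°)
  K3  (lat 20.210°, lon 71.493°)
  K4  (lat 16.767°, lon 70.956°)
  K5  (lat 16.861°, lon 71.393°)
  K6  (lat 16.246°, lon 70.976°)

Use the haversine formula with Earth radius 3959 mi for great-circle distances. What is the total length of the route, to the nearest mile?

Leg distances:
K1→K2: 199.9 mi  (cumulative 199.9 mi)
K2→K3: 329.4 mi  (cumulative 529.3 mi)
K3→K4: 240.5 mi  (cumulative 769.8 mi)
K4→K5: 29.6 mi  (cumulative 799.4 mi)
K5→K6: 50.7 mi  (cumulative 850.1 mi)
Total route length ≈ 850 mi.

850 mi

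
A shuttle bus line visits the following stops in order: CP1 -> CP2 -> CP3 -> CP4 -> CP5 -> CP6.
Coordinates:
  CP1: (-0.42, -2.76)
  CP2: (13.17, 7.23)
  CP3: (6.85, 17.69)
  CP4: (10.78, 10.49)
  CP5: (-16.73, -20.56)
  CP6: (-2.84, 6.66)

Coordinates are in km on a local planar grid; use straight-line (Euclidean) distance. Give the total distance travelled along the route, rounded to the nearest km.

Leg distances:
CP1→CP2: 16.9 km  (cumulative 16.9 km)
CP2→CP3: 12.2 km  (cumulative 29.1 km)
CP3→CP4: 8.2 km  (cumulative 37.3 km)
CP4→CP5: 41.5 km  (cumulative 78.8 km)
CP5→CP6: 30.6 km  (cumulative 109.3 km)
Total route length ≈ 109 km.

109 km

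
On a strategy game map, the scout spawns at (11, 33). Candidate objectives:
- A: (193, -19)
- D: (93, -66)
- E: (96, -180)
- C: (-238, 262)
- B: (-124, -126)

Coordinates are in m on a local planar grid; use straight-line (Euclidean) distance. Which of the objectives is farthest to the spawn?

Distance to each, sorted:
C: 338.3 m
E: 229.3 m
B: 208.6 m
A: 189.3 m
D: 128.5 m
The farthest is C at 338.3 m.

C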